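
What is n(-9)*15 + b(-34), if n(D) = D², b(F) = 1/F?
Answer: 41309/34 ≈ 1215.0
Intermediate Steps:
n(-9)*15 + b(-34) = (-9)²*15 + 1/(-34) = 81*15 - 1/34 = 1215 - 1/34 = 41309/34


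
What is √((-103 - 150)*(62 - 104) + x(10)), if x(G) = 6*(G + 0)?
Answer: √10686 ≈ 103.37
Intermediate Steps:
x(G) = 6*G
√((-103 - 150)*(62 - 104) + x(10)) = √((-103 - 150)*(62 - 104) + 6*10) = √(-253*(-42) + 60) = √(10626 + 60) = √10686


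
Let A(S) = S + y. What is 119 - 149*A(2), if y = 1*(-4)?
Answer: 417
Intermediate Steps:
y = -4
A(S) = -4 + S (A(S) = S - 4 = -4 + S)
119 - 149*A(2) = 119 - 149*(-4 + 2) = 119 - 149*(-2) = 119 + 298 = 417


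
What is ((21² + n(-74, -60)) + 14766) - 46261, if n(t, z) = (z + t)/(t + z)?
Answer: -31053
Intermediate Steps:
n(t, z) = 1 (n(t, z) = (t + z)/(t + z) = 1)
((21² + n(-74, -60)) + 14766) - 46261 = ((21² + 1) + 14766) - 46261 = ((441 + 1) + 14766) - 46261 = (442 + 14766) - 46261 = 15208 - 46261 = -31053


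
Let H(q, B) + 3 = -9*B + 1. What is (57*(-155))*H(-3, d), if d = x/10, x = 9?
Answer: 178467/2 ≈ 89234.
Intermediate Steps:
d = 9/10 ≈ 0.90000
H(q, B) = -2 - 9*B (H(q, B) = -3 + (-9*B + 1) = -3 + (1 - 9*B) = -2 - 9*B)
(57*(-155))*H(-3, d) = (57*(-155))*(-2 - 9*9/10) = -8835*(-2 - 81/10) = -8835*(-101/10) = 178467/2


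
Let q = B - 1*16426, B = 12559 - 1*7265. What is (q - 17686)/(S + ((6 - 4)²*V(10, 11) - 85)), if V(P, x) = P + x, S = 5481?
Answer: -14409/2740 ≈ -5.2588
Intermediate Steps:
B = 5294 (B = 12559 - 7265 = 5294)
q = -11132 (q = 5294 - 1*16426 = 5294 - 16426 = -11132)
(q - 17686)/(S + ((6 - 4)²*V(10, 11) - 85)) = (-11132 - 17686)/(5481 + ((6 - 4)²*(10 + 11) - 85)) = -28818/(5481 + (2²*21 - 85)) = -28818/(5481 + (4*21 - 85)) = -28818/(5481 + (84 - 85)) = -28818/(5481 - 1) = -28818/5480 = -28818*1/5480 = -14409/2740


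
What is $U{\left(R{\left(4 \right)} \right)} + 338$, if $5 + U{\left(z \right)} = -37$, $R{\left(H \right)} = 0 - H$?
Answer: $296$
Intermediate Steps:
$R{\left(H \right)} = - H$
$U{\left(z \right)} = -42$ ($U{\left(z \right)} = -5 - 37 = -42$)
$U{\left(R{\left(4 \right)} \right)} + 338 = -42 + 338 = 296$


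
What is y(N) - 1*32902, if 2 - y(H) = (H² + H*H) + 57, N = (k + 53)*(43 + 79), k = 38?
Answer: -246541765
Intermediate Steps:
N = 11102 (N = (38 + 53)*(43 + 79) = 91*122 = 11102)
y(H) = -55 - 2*H² (y(H) = 2 - ((H² + H*H) + 57) = 2 - ((H² + H²) + 57) = 2 - (2*H² + 57) = 2 - (57 + 2*H²) = 2 + (-57 - 2*H²) = -55 - 2*H²)
y(N) - 1*32902 = (-55 - 2*11102²) - 1*32902 = (-55 - 2*123254404) - 32902 = (-55 - 246508808) - 32902 = -246508863 - 32902 = -246541765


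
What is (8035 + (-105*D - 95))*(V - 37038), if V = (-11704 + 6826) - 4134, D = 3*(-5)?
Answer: -438165750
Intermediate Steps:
D = -15
V = -9012 (V = -4878 - 4134 = -9012)
(8035 + (-105*D - 95))*(V - 37038) = (8035 + (-105*(-15) - 95))*(-9012 - 37038) = (8035 + (1575 - 95))*(-46050) = (8035 + 1480)*(-46050) = 9515*(-46050) = -438165750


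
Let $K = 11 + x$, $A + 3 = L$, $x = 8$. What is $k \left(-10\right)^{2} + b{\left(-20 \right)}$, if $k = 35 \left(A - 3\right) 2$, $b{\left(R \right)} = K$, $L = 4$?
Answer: $-13981$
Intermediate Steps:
$A = 1$ ($A = -3 + 4 = 1$)
$K = 19$ ($K = 11 + 8 = 19$)
$b{\left(R \right)} = 19$
$k = -140$ ($k = 35 \left(1 - 3\right) 2 = 35 \left(\left(-2\right) 2\right) = 35 \left(-4\right) = -140$)
$k \left(-10\right)^{2} + b{\left(-20 \right)} = - 140 \left(-10\right)^{2} + 19 = \left(-140\right) 100 + 19 = -14000 + 19 = -13981$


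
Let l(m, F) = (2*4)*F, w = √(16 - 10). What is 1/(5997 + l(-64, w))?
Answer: 1999/11987875 - 8*√6/35963625 ≈ 0.00016621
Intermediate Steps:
w = √6 ≈ 2.4495
l(m, F) = 8*F
1/(5997 + l(-64, w)) = 1/(5997 + 8*√6)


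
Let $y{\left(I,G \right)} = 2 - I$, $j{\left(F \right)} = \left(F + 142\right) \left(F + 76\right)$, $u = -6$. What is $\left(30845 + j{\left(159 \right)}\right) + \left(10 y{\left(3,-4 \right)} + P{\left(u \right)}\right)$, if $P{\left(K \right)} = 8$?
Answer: $101578$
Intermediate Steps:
$j{\left(F \right)} = \left(76 + F\right) \left(142 + F\right)$ ($j{\left(F \right)} = \left(142 + F\right) \left(76 + F\right) = \left(76 + F\right) \left(142 + F\right)$)
$\left(30845 + j{\left(159 \right)}\right) + \left(10 y{\left(3,-4 \right)} + P{\left(u \right)}\right) = \left(30845 + \left(10792 + 159^{2} + 218 \cdot 159\right)\right) + \left(10 \left(2 - 3\right) + 8\right) = \left(30845 + \left(10792 + 25281 + 34662\right)\right) + \left(10 \left(2 - 3\right) + 8\right) = \left(30845 + 70735\right) + \left(10 \left(-1\right) + 8\right) = 101580 + \left(-10 + 8\right) = 101580 - 2 = 101578$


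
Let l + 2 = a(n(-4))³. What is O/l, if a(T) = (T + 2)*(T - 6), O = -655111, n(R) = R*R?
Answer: -655111/5831998 ≈ -0.11233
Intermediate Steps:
n(R) = R²
a(T) = (-6 + T)*(2 + T) (a(T) = (2 + T)*(-6 + T) = (-6 + T)*(2 + T))
l = 5831998 (l = -2 + (-12 + ((-4)²)² - 4*(-4)²)³ = -2 + (-12 + 16² - 4*16)³ = -2 + (-12 + 256 - 64)³ = -2 + 180³ = -2 + 5832000 = 5831998)
O/l = -655111/5831998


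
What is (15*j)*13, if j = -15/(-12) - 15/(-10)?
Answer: 2145/4 ≈ 536.25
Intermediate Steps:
j = 11/4 (j = -15*(-1/12) - 15*(-1/10) = 5/4 + 3/2 = 11/4 ≈ 2.7500)
(15*j)*13 = (15*(11/4))*13 = (165/4)*13 = 2145/4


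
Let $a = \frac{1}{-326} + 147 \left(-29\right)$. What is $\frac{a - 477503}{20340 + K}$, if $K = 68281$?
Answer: $- \frac{12081209}{2222342} \approx -5.4362$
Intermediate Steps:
$a = - \frac{1389739}{326}$ ($a = - \frac{1}{326} - 4263 = - \frac{1389739}{326} \approx -4263.0$)
$\frac{a - 477503}{20340 + K} = \frac{- \frac{1389739}{326} - 477503}{20340 + 68281} = - \frac{157055717}{326 \cdot 88621} = \left(- \frac{157055717}{326}\right) \frac{1}{88621} = - \frac{12081209}{2222342}$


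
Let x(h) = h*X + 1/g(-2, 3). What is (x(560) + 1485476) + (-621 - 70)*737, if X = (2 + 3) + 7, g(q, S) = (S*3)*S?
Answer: 26539084/27 ≈ 9.8293e+5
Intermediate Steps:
g(q, S) = 3*S² (g(q, S) = (3*S)*S = 3*S²)
X = 12 (X = 5 + 7 = 12)
x(h) = 1/27 + 12*h (x(h) = h*12 + 1/(3*3²) = 12*h + 1/(3*9) = 12*h + 1/27 = 1/27 + 12*h)
(x(560) + 1485476) + (-621 - 70)*737 = ((1/27 + 12*560) + 1485476) + (-621 - 70)*737 = ((1/27 + 6720) + 1485476) - 691*737 = (181441/27 + 1485476) - 509267 = 40289293/27 - 509267 = 26539084/27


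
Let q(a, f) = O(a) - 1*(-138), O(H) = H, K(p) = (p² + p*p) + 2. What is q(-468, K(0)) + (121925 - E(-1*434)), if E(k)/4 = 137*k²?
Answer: -103097493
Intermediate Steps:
K(p) = 2 + 2*p² (K(p) = (p² + p²) + 2 = 2*p² + 2 = 2 + 2*p²)
E(k) = 548*k² (E(k) = 4*(137*k²) = 548*k²)
q(a, f) = 138 + a (q(a, f) = a - 1*(-138) = a + 138 = 138 + a)
q(-468, K(0)) + (121925 - E(-1*434)) = (138 - 468) + (121925 - 548*(-1*434)²) = -330 + (121925 - 548*(-434)²) = -330 + (121925 - 548*188356) = -330 + (121925 - 1*103219088) = -330 + (121925 - 103219088) = -330 - 103097163 = -103097493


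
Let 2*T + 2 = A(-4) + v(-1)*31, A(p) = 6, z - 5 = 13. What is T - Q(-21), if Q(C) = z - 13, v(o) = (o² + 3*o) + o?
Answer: -99/2 ≈ -49.500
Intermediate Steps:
z = 18 (z = 5 + 13 = 18)
v(o) = o² + 4*o
Q(C) = 5 (Q(C) = 18 - 13 = 5)
T = -89/2 (T = -1 + (6 - (4 - 1)*31)/2 = -1 + (6 - 1*3*31)/2 = -1 + (6 - 3*31)/2 = -1 + (6 - 93)/2 = -1 + (½)*(-87) = -1 - 87/2 = -89/2 ≈ -44.500)
T - Q(-21) = -89/2 - 1*5 = -89/2 - 5 = -99/2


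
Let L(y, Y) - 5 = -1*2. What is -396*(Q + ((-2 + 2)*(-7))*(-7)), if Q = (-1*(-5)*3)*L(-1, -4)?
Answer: -17820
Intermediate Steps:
L(y, Y) = 3 (L(y, Y) = 5 - 1*2 = 5 - 2 = 3)
Q = 45 (Q = (-1*(-5)*3)*3 = (5*3)*3 = 15*3 = 45)
-396*(Q + ((-2 + 2)*(-7))*(-7)) = -396*(45 + ((-2 + 2)*(-7))*(-7)) = -396*(45 + (0*(-7))*(-7)) = -396*(45 + 0*(-7)) = -396*(45 + 0) = -396*45 = -17820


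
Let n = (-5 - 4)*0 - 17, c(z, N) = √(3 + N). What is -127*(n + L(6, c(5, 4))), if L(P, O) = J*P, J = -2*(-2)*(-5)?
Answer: 17399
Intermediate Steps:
n = -17 (n = -9*0 - 17 = 0 - 17 = -17)
J = -20 (J = 4*(-5) = -20)
L(P, O) = -20*P
-127*(n + L(6, c(5, 4))) = -127*(-17 - 20*6) = -127*(-17 - 120) = -127*(-137) = 17399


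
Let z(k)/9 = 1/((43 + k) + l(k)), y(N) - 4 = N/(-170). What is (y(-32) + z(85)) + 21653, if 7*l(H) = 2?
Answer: 1653098533/76330 ≈ 21657.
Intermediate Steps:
y(N) = 4 - N/170 (y(N) = 4 + N/(-170) = 4 + N*(-1/170) = 4 - N/170)
l(H) = 2/7 (l(H) = (1/7)*2 = 2/7)
z(k) = 9/(303/7 + k) (z(k) = 9/((43 + k) + 2/7) = 9/(303/7 + k))
(y(-32) + z(85)) + 21653 = ((4 - 1/170*(-32)) + 63/(303 + 7*85)) + 21653 = ((4 + 16/85) + 63/(303 + 595)) + 21653 = (356/85 + 63/898) + 21653 = 325043/76330 + 21653 = 1653098533/76330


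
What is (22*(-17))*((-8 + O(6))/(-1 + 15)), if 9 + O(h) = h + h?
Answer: 935/7 ≈ 133.57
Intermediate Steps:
O(h) = -9 + 2*h (O(h) = -9 + (h + h) = -9 + 2*h)
(22*(-17))*((-8 + O(6))/(-1 + 15)) = (22*(-17))*((-8 + (-9 + 2*6))/(-1 + 15)) = -374*(-8 + (-9 + 12))/14 = -374*(-8 + 3)/14 = -(-1870)/14 = -374*(-5/14) = 935/7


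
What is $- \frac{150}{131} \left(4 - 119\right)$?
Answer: $\frac{17250}{131} \approx 131.68$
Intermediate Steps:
$- \frac{150}{131} \left(4 - 119\right) = \left(-150\right) \frac{1}{131} \left(-115\right) = \left(- \frac{150}{131}\right) \left(-115\right) = \frac{17250}{131}$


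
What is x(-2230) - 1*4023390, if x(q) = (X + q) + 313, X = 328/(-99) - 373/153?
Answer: -6774601360/1683 ≈ -4.0253e+6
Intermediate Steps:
X = -9679/1683 (X = 328*(-1/99) - 373*1/153 = -328/99 - 373/153 = -9679/1683 ≈ -5.7510)
x(q) = 517100/1683 + q (x(q) = (-9679/1683 + q) + 313 = 517100/1683 + q)
x(-2230) - 1*4023390 = (517100/1683 - 2230) - 1*4023390 = -3235990/1683 - 4023390 = -6774601360/1683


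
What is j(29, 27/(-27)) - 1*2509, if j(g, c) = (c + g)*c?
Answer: -2537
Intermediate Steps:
j(g, c) = c*(c + g)
j(29, 27/(-27)) - 1*2509 = (27/(-27))*(27/(-27) + 29) - 1*2509 = (27*(-1/27))*(27*(-1/27) + 29) - 2509 = -(-1 + 29) - 2509 = -1*28 - 2509 = -28 - 2509 = -2537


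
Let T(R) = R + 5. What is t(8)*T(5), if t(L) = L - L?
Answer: 0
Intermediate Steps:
t(L) = 0
T(R) = 5 + R
t(8)*T(5) = 0*(5 + 5) = 0*10 = 0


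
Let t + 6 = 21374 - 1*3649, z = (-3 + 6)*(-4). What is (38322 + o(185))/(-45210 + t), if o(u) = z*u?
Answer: -36102/27491 ≈ -1.3132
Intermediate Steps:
z = -12 (z = 3*(-4) = -12)
t = 17719 (t = -6 + (21374 - 1*3649) = -6 + (21374 - 3649) = -6 + 17725 = 17719)
o(u) = -12*u
(38322 + o(185))/(-45210 + t) = (38322 - 12*185)/(-45210 + 17719) = (38322 - 2220)/(-27491) = 36102*(-1/27491) = -36102/27491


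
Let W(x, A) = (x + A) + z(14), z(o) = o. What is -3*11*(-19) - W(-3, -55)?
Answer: 671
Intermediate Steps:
W(x, A) = 14 + A + x (W(x, A) = (x + A) + 14 = (A + x) + 14 = 14 + A + x)
-3*11*(-19) - W(-3, -55) = -3*11*(-19) - (14 - 55 - 3) = -33*(-19) - 1*(-44) = 627 + 44 = 671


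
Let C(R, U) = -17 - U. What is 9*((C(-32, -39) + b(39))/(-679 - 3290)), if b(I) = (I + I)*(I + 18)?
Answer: -4468/441 ≈ -10.132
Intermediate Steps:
b(I) = 2*I*(18 + I) (b(I) = (2*I)*(18 + I) = 2*I*(18 + I))
9*((C(-32, -39) + b(39))/(-679 - 3290)) = 9*(((-17 - 1*(-39)) + 2*39*(18 + 39))/(-679 - 3290)) = 9*(((-17 + 39) + 2*39*57)/(-3969)) = 9*((22 + 4446)*(-1/3969)) = 9*(4468*(-1/3969)) = 9*(-4468/3969) = -4468/441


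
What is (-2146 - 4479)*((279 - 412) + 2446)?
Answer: -15323625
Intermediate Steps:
(-2146 - 4479)*((279 - 412) + 2446) = -6625*(-133 + 2446) = -6625*2313 = -15323625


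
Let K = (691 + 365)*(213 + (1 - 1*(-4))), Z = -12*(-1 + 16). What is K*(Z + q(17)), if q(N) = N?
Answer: -37523904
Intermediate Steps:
Z = -180 (Z = -12*15 = -180)
K = 230208 (K = 1056*(213 + (1 + 4)) = 1056*(213 + 5) = 1056*218 = 230208)
K*(Z + q(17)) = 230208*(-180 + 17) = 230208*(-163) = -37523904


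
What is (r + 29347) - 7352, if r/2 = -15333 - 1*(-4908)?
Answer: 1145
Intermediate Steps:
r = -20850 (r = 2*(-15333 - 1*(-4908)) = 2*(-15333 + 4908) = 2*(-10425) = -20850)
(r + 29347) - 7352 = (-20850 + 29347) - 7352 = 8497 - 7352 = 1145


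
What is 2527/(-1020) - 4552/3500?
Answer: -674377/178500 ≈ -3.7780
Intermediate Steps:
2527/(-1020) - 4552/3500 = 2527*(-1/1020) - 4552*1/3500 = -2527/1020 - 1138/875 = -674377/178500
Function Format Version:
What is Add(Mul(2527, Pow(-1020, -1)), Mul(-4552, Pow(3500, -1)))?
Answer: Rational(-674377, 178500) ≈ -3.7780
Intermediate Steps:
Add(Mul(2527, Pow(-1020, -1)), Mul(-4552, Pow(3500, -1))) = Add(Mul(2527, Rational(-1, 1020)), Mul(-4552, Rational(1, 3500))) = Add(Rational(-2527, 1020), Rational(-1138, 875)) = Rational(-674377, 178500)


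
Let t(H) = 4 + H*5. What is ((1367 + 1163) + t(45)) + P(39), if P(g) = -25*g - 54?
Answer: 1730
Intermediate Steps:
t(H) = 4 + 5*H
P(g) = -54 - 25*g
((1367 + 1163) + t(45)) + P(39) = ((1367 + 1163) + (4 + 5*45)) + (-54 - 25*39) = (2530 + (4 + 225)) + (-54 - 975) = (2530 + 229) - 1029 = 2759 - 1029 = 1730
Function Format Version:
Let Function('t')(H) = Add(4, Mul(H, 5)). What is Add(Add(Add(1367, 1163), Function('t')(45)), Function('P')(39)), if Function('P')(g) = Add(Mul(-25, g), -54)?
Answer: 1730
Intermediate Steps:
Function('t')(H) = Add(4, Mul(5, H))
Function('P')(g) = Add(-54, Mul(-25, g))
Add(Add(Add(1367, 1163), Function('t')(45)), Function('P')(39)) = Add(Add(Add(1367, 1163), Add(4, Mul(5, 45))), Add(-54, Mul(-25, 39))) = Add(Add(2530, Add(4, 225)), Add(-54, -975)) = Add(Add(2530, 229), -1029) = Add(2759, -1029) = 1730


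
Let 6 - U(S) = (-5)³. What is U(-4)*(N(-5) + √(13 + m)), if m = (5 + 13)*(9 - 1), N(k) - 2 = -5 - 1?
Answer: -524 + 131*√157 ≈ 1117.4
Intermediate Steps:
U(S) = 131 (U(S) = 6 - 1*(-5)³ = 6 - 1*(-125) = 6 + 125 = 131)
N(k) = -4 (N(k) = 2 + (-5 - 1) = 2 - 6 = -4)
m = 144 (m = 18*8 = 144)
U(-4)*(N(-5) + √(13 + m)) = 131*(-4 + √(13 + 144)) = 131*(-4 + √157) = -524 + 131*√157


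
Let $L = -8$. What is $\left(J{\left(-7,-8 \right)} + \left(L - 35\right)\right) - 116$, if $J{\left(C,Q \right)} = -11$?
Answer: $-170$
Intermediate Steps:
$\left(J{\left(-7,-8 \right)} + \left(L - 35\right)\right) - 116 = \left(-11 - 43\right) - 116 = -54 - 116 = -170$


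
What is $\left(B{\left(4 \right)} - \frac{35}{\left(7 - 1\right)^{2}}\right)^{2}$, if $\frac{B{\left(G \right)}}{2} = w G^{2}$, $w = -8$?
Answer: $\frac{85581001}{1296} \approx 66035.0$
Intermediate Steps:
$B{\left(G \right)} = - 16 G^{2}$ ($B{\left(G \right)} = 2 \left(- 8 G^{2}\right) = - 16 G^{2}$)
$\left(B{\left(4 \right)} - \frac{35}{\left(7 - 1\right)^{2}}\right)^{2} = \left(- 16 \cdot 4^{2} - \frac{35}{\left(7 - 1\right)^{2}}\right)^{2} = \left(\left(-16\right) 16 - \frac{35}{6^{2}}\right)^{2} = \left(-256 - \frac{35}{36}\right)^{2} = \left(- \frac{9251}{36}\right)^{2} = \frac{85581001}{1296}$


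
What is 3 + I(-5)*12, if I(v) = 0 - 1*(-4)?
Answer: 51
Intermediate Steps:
I(v) = 4 (I(v) = 0 + 4 = 4)
3 + I(-5)*12 = 3 + 4*12 = 3 + 48 = 51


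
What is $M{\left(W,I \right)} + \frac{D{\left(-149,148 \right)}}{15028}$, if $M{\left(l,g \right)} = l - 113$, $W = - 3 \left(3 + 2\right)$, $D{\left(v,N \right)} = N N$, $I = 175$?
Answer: $- \frac{475420}{3757} \approx -126.54$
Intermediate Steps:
$D{\left(v,N \right)} = N^{2}$
$W = -15$ ($W = \left(-3\right) 5 = -15$)
$M{\left(l,g \right)} = -113 + l$
$M{\left(W,I \right)} + \frac{D{\left(-149,148 \right)}}{15028} = \left(-113 - 15\right) + \frac{148^{2}}{15028} = -128 + 21904 \cdot \frac{1}{15028} = -128 + \frac{5476}{3757} = - \frac{475420}{3757}$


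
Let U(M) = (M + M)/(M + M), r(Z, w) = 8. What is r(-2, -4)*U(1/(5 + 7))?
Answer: 8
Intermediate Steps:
U(M) = 1 (U(M) = (2*M)/((2*M)) = (2*M)*(1/(2*M)) = 1)
r(-2, -4)*U(1/(5 + 7)) = 8*1 = 8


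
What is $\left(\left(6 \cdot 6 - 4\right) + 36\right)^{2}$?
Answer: $4624$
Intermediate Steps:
$\left(\left(6 \cdot 6 - 4\right) + 36\right)^{2} = \left(\left(36 - 4\right) + 36\right)^{2} = \left(32 + 36\right)^{2} = 68^{2} = 4624$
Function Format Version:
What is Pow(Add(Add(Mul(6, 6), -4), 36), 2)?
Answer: 4624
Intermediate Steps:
Pow(Add(Add(Mul(6, 6), -4), 36), 2) = Pow(Add(Add(36, -4), 36), 2) = Pow(Add(32, 36), 2) = Pow(68, 2) = 4624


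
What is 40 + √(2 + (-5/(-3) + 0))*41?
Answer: 40 + 41*√33/3 ≈ 118.51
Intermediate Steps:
40 + √(2 + (-5/(-3) + 0))*41 = 40 + √(2 + (-5*(-1)/3 + 0))*41 = 40 + √(2 + (-1*(-5/3) + 0))*41 = 40 + √(2 + (5/3 + 0))*41 = 40 + √(2 + 5/3)*41 = 40 + √(11/3)*41 = 40 + (√33/3)*41 = 40 + 41*√33/3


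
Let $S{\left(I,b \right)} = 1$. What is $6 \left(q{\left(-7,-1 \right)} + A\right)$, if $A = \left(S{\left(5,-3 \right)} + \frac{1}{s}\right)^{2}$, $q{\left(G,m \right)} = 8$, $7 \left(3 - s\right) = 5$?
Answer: $\frac{7731}{128} \approx 60.398$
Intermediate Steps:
$s = \frac{16}{7}$ ($s = 3 - \frac{5}{7} = \frac{16}{7} \approx 2.2857$)
$A = \frac{529}{256}$ ($A = \left(1 + \frac{1}{\frac{16}{7}}\right)^{2} = \left(1 + \frac{7}{16}\right)^{2} = \left(\frac{23}{16}\right)^{2} = \frac{529}{256} \approx 2.0664$)
$6 \left(q{\left(-7,-1 \right)} + A\right) = 6 \left(8 + \frac{529}{256}\right) = 6 \cdot \frac{2577}{256} = \frac{7731}{128}$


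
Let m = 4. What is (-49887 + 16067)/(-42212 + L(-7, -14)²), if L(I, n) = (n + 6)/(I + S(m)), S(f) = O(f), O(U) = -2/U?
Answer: 1902375/2374361 ≈ 0.80122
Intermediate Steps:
S(f) = -2/f
L(I, n) = (6 + n)/(-½ + I) (L(I, n) = (n + 6)/(I - 2/4) = (6 + n)/(I - 2*¼) = (6 + n)/(I - ½) = (6 + n)/(-½ + I))
(-49887 + 16067)/(-42212 + L(-7, -14)²) = (-49887 + 16067)/(-42212 + (2*(6 - 14)/(-1 + 2*(-7)))²) = -33820/(-42212 + (2*(-8)/(-1 - 14))²) = -33820/(-42212 + (2*(-8)/(-15))²) = -33820/(-42212 + (2*(-1/15)*(-8))²) = -33820/(-42212 + (16/15)²) = -33820/(-42212 + 256/225) = -33820/(-9497444/225) = -33820*(-225/9497444) = 1902375/2374361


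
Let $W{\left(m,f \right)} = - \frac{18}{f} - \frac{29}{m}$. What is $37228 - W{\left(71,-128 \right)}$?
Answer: $\frac{169165249}{4544} \approx 37228.0$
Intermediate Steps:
$W{\left(m,f \right)} = - \frac{29}{m} - \frac{18}{f}$
$37228 - W{\left(71,-128 \right)} = 37228 - \left(- \frac{29}{71} - \frac{18}{-128}\right) = 37228 - \left(\left(-29\right) \frac{1}{71} - - \frac{9}{64}\right) = 37228 - \left(- \frac{29}{71} + \frac{9}{64}\right) = 37228 - - \frac{1217}{4544} = 37228 + \frac{1217}{4544} = \frac{169165249}{4544}$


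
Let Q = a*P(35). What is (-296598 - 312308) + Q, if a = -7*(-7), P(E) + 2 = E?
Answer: -607289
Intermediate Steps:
P(E) = -2 + E
a = 49
Q = 1617 (Q = 49*(-2 + 35) = 49*33 = 1617)
(-296598 - 312308) + Q = (-296598 - 312308) + 1617 = -608906 + 1617 = -607289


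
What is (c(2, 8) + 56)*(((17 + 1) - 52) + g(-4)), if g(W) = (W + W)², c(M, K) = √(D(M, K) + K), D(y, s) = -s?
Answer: 1680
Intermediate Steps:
c(M, K) = 0 (c(M, K) = √(-K + K) = √0 = 0)
g(W) = 4*W² (g(W) = (2*W)² = 4*W²)
(c(2, 8) + 56)*(((17 + 1) - 52) + g(-4)) = (0 + 56)*(((17 + 1) - 52) + 4*(-4)²) = 56*((18 - 52) + 4*16) = 56*(-34 + 64) = 56*30 = 1680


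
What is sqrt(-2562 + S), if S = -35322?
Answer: 2*I*sqrt(9471) ≈ 194.64*I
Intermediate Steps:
sqrt(-2562 + S) = sqrt(-2562 - 35322) = sqrt(-37884) = 2*I*sqrt(9471)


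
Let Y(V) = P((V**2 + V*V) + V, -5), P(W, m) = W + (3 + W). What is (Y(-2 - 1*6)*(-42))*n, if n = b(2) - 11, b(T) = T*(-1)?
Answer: 132678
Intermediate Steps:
P(W, m) = 3 + 2*W
b(T) = -T
Y(V) = 3 + 2*V + 4*V**2 (Y(V) = 3 + 2*((V**2 + V*V) + V) = 3 + 2*((V**2 + V**2) + V) = 3 + 2*(2*V**2 + V) = 3 + 2*(V + 2*V**2) = 3 + (2*V + 4*V**2) = 3 + 2*V + 4*V**2)
n = -13 (n = -1*2 - 11 = -2 - 11 = -13)
(Y(-2 - 1*6)*(-42))*n = ((3 + 2*(-2 - 1*6)*(1 + 2*(-2 - 1*6)))*(-42))*(-13) = ((3 + 2*(-2 - 6)*(1 + 2*(-2 - 6)))*(-42))*(-13) = ((3 + 2*(-8)*(1 + 2*(-8)))*(-42))*(-13) = ((3 + 2*(-8)*(1 - 16))*(-42))*(-13) = ((3 + 2*(-8)*(-15))*(-42))*(-13) = ((3 + 240)*(-42))*(-13) = (243*(-42))*(-13) = -10206*(-13) = 132678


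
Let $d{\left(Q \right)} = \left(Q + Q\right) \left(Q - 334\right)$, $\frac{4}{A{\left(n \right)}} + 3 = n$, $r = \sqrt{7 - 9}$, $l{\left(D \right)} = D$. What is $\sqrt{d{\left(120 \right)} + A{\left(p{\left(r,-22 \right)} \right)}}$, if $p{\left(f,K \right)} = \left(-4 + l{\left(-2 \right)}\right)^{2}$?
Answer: $\frac{2 i \sqrt{13982727}}{33} \approx 226.63 i$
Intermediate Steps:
$r = i \sqrt{2}$ ($r = \sqrt{-2} = i \sqrt{2} \approx 1.4142 i$)
$p{\left(f,K \right)} = 36$ ($p{\left(f,K \right)} = \left(-4 - 2\right)^{2} = \left(-6\right)^{2} = 36$)
$A{\left(n \right)} = \frac{4}{-3 + n}$
$d{\left(Q \right)} = 2 Q \left(-334 + Q\right)$
$\sqrt{d{\left(120 \right)} + A{\left(p{\left(r,-22 \right)} \right)}} = \sqrt{2 \cdot 120 \left(-334 + 120\right) + \frac{4}{-3 + 36}} = \sqrt{2 \cdot 120 \left(-214\right) + \frac{4}{33}} = \sqrt{-51360 + 4 \cdot \frac{1}{33}} = \sqrt{-51360 + \frac{4}{33}} = \sqrt{- \frac{1694876}{33}} = \frac{2 i \sqrt{13982727}}{33}$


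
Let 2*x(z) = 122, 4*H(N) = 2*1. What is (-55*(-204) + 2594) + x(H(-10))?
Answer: 13875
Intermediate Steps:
H(N) = 1/2 (H(N) = (2*1)/4 = (1/4)*2 = 1/2)
x(z) = 61 (x(z) = (1/2)*122 = 61)
(-55*(-204) + 2594) + x(H(-10)) = (-55*(-204) + 2594) + 61 = (11220 + 2594) + 61 = 13814 + 61 = 13875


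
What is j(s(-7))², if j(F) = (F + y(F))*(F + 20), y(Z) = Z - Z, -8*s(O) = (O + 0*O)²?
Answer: 29582721/4096 ≈ 7222.3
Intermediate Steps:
s(O) = -O²/8 (s(O) = -(O + 0*O)²/8 = -(O + 0)²/8 = -O²/8)
y(Z) = 0
j(F) = F*(20 + F) (j(F) = (F + 0)*(F + 20) = F*(20 + F))
j(s(-7))² = ((-⅛*(-7)²)*(20 - ⅛*(-7)²))² = ((-⅛*49)*(20 - ⅛*49))² = (-49*(20 - 49/8)/8)² = (-49/8*111/8)² = (-5439/64)² = 29582721/4096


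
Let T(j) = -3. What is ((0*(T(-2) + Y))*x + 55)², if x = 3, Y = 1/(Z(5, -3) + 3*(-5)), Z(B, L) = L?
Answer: 3025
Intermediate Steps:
Y = -1/18 (Y = 1/(-3 + 3*(-5)) = 1/(-3 - 15) = 1/(-18) = -1/18 ≈ -0.055556)
((0*(T(-2) + Y))*x + 55)² = ((0*(-3 - 1/18))*3 + 55)² = ((0*(-55/18))*3 + 55)² = (0*3 + 55)² = (0 + 55)² = 55² = 3025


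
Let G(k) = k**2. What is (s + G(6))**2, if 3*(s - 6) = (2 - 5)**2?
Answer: 2025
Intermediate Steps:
s = 9 (s = 6 + (2 - 5)**2/3 = 6 + (1/3)*(-3)**2 = 6 + (1/3)*9 = 6 + 3 = 9)
(s + G(6))**2 = (9 + 6**2)**2 = (9 + 36)**2 = 45**2 = 2025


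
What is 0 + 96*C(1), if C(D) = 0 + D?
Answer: 96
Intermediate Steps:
C(D) = D
0 + 96*C(1) = 0 + 96*1 = 0 + 96 = 96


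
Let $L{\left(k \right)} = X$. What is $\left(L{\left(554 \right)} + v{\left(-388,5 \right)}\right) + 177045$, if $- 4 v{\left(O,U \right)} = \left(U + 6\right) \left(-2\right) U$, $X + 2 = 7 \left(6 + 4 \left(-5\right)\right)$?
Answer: $\frac{353945}{2} \approx 1.7697 \cdot 10^{5}$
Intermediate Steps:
$X = -100$ ($X = -2 + 7 \left(6 + 4 \left(-5\right)\right) = -2 + 7 \left(6 - 20\right) = -2 + 7 \left(-14\right) = -2 - 98 = -100$)
$L{\left(k \right)} = -100$
$v{\left(O,U \right)} = - \frac{U \left(-12 - 2 U\right)}{4}$ ($v{\left(O,U \right)} = - \frac{\left(U + 6\right) \left(-2\right) U}{4} = - \frac{\left(6 + U\right) \left(-2\right) U}{4} = - \frac{\left(-12 - 2 U\right) U}{4} = - \frac{U \left(-12 - 2 U\right)}{4}$)
$\left(L{\left(554 \right)} + v{\left(-388,5 \right)}\right) + 177045 = \left(-100 + \frac{1}{2} \cdot 5 \left(6 + 5\right)\right) + 177045 = \left(-100 + \frac{1}{2} \cdot 5 \cdot 11\right) + 177045 = \left(-100 + \frac{55}{2}\right) + 177045 = - \frac{145}{2} + 177045 = \frac{353945}{2}$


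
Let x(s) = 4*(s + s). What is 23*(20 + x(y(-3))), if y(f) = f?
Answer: -92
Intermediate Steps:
x(s) = 8*s (x(s) = 4*(2*s) = 8*s)
23*(20 + x(y(-3))) = 23*(20 + 8*(-3)) = 23*(20 - 24) = 23*(-4) = -92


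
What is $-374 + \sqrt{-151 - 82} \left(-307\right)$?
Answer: $-374 - 307 i \sqrt{233} \approx -374.0 - 4686.1 i$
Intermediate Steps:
$-374 + \sqrt{-151 - 82} \left(-307\right) = -374 + \sqrt{-233} \left(-307\right) = -374 + i \sqrt{233} \left(-307\right) = -374 - 307 i \sqrt{233}$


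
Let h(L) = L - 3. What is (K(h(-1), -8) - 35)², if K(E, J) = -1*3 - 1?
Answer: 1521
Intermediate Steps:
h(L) = -3 + L
K(E, J) = -4 (K(E, J) = -3 - 1 = -4)
(K(h(-1), -8) - 35)² = (-4 - 35)² = (-39)² = 1521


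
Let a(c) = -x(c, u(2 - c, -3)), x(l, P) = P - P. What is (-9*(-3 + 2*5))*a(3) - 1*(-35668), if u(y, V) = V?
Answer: 35668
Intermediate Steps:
x(l, P) = 0
a(c) = 0 (a(c) = -1*0 = 0)
(-9*(-3 + 2*5))*a(3) - 1*(-35668) = -9*(-3 + 2*5)*0 - 1*(-35668) = -9*(-3 + 10)*0 + 35668 = -9*7*0 + 35668 = -63*0 + 35668 = 0 + 35668 = 35668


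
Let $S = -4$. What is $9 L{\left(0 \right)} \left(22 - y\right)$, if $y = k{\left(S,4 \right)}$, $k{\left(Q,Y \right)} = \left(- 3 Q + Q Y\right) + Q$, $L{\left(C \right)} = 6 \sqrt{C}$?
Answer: $0$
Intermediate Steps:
$k{\left(Q,Y \right)} = - 2 Q + Q Y$
$y = -8$ ($y = - 4 \left(-2 + 4\right) = \left(-4\right) 2 = -8$)
$9 L{\left(0 \right)} \left(22 - y\right) = 9 \cdot 6 \sqrt{0} \left(22 - -8\right) = 9 \cdot 6 \cdot 0 \left(22 + 8\right) = 9 \cdot 0 \cdot 30 = 0 \cdot 30 = 0$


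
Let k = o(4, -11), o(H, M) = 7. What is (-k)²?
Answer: 49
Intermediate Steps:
k = 7
(-k)² = (-1*7)² = (-7)² = 49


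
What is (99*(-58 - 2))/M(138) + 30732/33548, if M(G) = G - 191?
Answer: 50225979/444511 ≈ 112.99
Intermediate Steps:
M(G) = -191 + G
(99*(-58 - 2))/M(138) + 30732/33548 = (99*(-58 - 2))/(-191 + 138) + 30732/33548 = (99*(-60))/(-53) + 30732*(1/33548) = -5940*(-1/53) + 7683/8387 = 5940/53 + 7683/8387 = 50225979/444511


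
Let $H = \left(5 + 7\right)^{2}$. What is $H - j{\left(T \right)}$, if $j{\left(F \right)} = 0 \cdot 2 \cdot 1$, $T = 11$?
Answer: $144$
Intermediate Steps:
$j{\left(F \right)} = 0$ ($j{\left(F \right)} = 0 \cdot 2 = 0$)
$H = 144$ ($H = 12^{2} = 144$)
$H - j{\left(T \right)} = 144 - 0 = 144 + 0 = 144$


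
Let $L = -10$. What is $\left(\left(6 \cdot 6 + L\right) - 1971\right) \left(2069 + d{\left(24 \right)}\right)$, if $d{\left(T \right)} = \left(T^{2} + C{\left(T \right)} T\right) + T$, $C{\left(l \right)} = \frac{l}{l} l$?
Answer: $-6311525$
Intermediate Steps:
$C{\left(l \right)} = l$ ($C{\left(l \right)} = 1 l = l$)
$d{\left(T \right)} = T + 2 T^{2}$ ($d{\left(T \right)} = \left(T^{2} + T T\right) + T = \left(T^{2} + T^{2}\right) + T = 2 T^{2} + T = T + 2 T^{2}$)
$\left(\left(6 \cdot 6 + L\right) - 1971\right) \left(2069 + d{\left(24 \right)}\right) = \left(\left(6 \cdot 6 - 10\right) - 1971\right) \left(2069 + 24 \left(1 + 2 \cdot 24\right)\right) = \left(\left(36 - 10\right) - 1971\right) \left(2069 + 24 \left(1 + 48\right)\right) = \left(26 - 1971\right) \left(2069 + 24 \cdot 49\right) = - 1945 \left(2069 + 1176\right) = \left(-1945\right) 3245 = -6311525$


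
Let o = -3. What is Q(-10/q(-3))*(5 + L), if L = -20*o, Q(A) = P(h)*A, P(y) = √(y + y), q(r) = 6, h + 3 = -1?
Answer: -650*I*√2/3 ≈ -306.41*I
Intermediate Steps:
h = -4 (h = -3 - 1 = -4)
P(y) = √2*√y (P(y) = √(2*y) = √2*√y)
Q(A) = 2*I*A*√2 (Q(A) = (√2*√(-4))*A = (√2*(2*I))*A = (2*I*√2)*A = 2*I*A*√2)
L = 60 (L = -20*(-3) = 60)
Q(-10/q(-3))*(5 + L) = (2*I*(-10/6)*√2)*(5 + 60) = (2*I*(-10*⅙)*√2)*65 = (2*I*(-5/3)*√2)*65 = -10*I*√2/3*65 = -650*I*√2/3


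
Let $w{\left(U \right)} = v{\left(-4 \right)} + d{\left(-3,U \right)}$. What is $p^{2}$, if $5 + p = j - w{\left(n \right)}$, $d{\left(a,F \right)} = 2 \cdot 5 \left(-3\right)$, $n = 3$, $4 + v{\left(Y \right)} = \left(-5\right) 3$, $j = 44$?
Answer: $7744$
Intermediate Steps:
$v{\left(Y \right)} = -19$ ($v{\left(Y \right)} = -4 - 15 = -19$)
$d{\left(a,F \right)} = -30$ ($d{\left(a,F \right)} = 10 \left(-3\right) = -30$)
$w{\left(U \right)} = -49$ ($w{\left(U \right)} = -19 - 30 = -49$)
$p = 88$ ($p = -5 + \left(44 - -49\right) = -5 + \left(44 + 49\right) = -5 + 93 = 88$)
$p^{2} = 88^{2} = 7744$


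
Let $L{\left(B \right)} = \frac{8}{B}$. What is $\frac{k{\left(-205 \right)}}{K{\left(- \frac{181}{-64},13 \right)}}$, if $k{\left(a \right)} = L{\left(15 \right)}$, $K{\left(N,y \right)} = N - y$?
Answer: $- \frac{512}{9765} \approx -0.052432$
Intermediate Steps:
$k{\left(a \right)} = \frac{8}{15}$
$\frac{k{\left(-205 \right)}}{K{\left(- \frac{181}{-64},13 \right)}} = \frac{8}{15 \left(- \frac{181}{-64} - 13\right)} = \frac{8}{15 \left(\left(-181\right) \left(- \frac{1}{64}\right) - 13\right)} = \frac{8}{15 \left(\frac{181}{64} - 13\right)} = \frac{8}{15 \left(- \frac{651}{64}\right)} = \frac{8}{15} \left(- \frac{64}{651}\right) = - \frac{512}{9765}$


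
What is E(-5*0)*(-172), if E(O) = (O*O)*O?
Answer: 0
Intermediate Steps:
E(O) = O³ (E(O) = O²*O = O³)
E(-5*0)*(-172) = (-5*0)³*(-172) = 0³*(-172) = 0*(-172) = 0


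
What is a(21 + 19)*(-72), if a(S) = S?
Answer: -2880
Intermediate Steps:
a(21 + 19)*(-72) = (21 + 19)*(-72) = 40*(-72) = -2880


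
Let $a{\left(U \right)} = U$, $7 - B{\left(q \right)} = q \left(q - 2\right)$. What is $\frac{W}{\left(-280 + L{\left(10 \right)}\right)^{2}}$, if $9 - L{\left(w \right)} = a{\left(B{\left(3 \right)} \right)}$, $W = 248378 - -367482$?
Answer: $\frac{123172}{15125} \approx 8.1436$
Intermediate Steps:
$W = 615860$ ($W = 248378 + 367482 = 615860$)
$B{\left(q \right)} = 7 - q \left(-2 + q\right)$ ($B{\left(q \right)} = 7 - q \left(q - 2\right) = 7 - q \left(-2 + q\right)$)
$L{\left(w \right)} = 5$ ($L{\left(w \right)} = 9 - \left(7 - 3^{2} + 2 \cdot 3\right) = 9 - \left(7 - 9 + 6\right) = 9 - 4 = 5$)
$\frac{W}{\left(-280 + L{\left(10 \right)}\right)^{2}} = \frac{615860}{\left(-280 + 5\right)^{2}} = \frac{615860}{\left(-275\right)^{2}} = \frac{615860}{75625} = 615860 \cdot \frac{1}{75625} = \frac{123172}{15125}$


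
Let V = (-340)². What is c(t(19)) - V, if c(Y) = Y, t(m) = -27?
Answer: -115627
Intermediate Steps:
V = 115600
c(t(19)) - V = -27 - 1*115600 = -27 - 115600 = -115627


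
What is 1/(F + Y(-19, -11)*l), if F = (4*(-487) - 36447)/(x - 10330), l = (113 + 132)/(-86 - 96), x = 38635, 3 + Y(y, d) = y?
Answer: 73593/2079658 ≈ 0.035387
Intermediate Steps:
Y(y, d) = -3 + y
l = -35/26 (l = 245/(-182) = 245*(-1/182) = -35/26 ≈ -1.3462)
F = -7679/5661 (F = (4*(-487) - 36447)/(38635 - 10330) = (-1948 - 36447)/28305 = -38395*1/28305 = -7679/5661 ≈ -1.3565)
1/(F + Y(-19, -11)*l) = 1/(-7679/5661 + (-3 - 19)*(-35/26)) = 1/(-7679/5661 - 22*(-35/26)) = 1/(-7679/5661 + 385/13) = 1/(2079658/73593) = 73593/2079658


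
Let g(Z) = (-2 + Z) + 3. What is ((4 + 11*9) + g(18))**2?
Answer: 14884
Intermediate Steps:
g(Z) = 1 + Z
((4 + 11*9) + g(18))**2 = ((4 + 11*9) + (1 + 18))**2 = ((4 + 99) + 19)**2 = (103 + 19)**2 = 122**2 = 14884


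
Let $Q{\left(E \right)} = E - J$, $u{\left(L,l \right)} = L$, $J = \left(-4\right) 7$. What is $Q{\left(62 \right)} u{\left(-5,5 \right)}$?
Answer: $-450$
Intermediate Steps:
$J = -28$
$Q{\left(E \right)} = 28 + E$ ($Q{\left(E \right)} = E - -28 = E + 28 = 28 + E$)
$Q{\left(62 \right)} u{\left(-5,5 \right)} = \left(28 + 62\right) \left(-5\right) = 90 \left(-5\right) = -450$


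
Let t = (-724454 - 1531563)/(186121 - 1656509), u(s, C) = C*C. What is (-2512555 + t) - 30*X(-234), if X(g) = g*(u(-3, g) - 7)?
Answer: 561431525270917/1470388 ≈ 3.8183e+8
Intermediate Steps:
u(s, C) = C**2
t = 2256017/1470388 (t = -2256017/(-1470388) = -2256017*(-1/1470388) = 2256017/1470388 ≈ 1.5343)
X(g) = g*(-7 + g**2) (X(g) = g*(g**2 - 7) = g*(-7 + g**2))
(-2512555 + t) - 30*X(-234) = (-2512555 + 2256017/1470388) - (-7020)*(-7 + (-234)**2) = -3694428465323/1470388 - (-7020)*(-7 + 54756) = -3694428465323/1470388 - (-7020)*54749 = -3694428465323/1470388 - 30*(-12811266) = -3694428465323/1470388 + 384337980 = 561431525270917/1470388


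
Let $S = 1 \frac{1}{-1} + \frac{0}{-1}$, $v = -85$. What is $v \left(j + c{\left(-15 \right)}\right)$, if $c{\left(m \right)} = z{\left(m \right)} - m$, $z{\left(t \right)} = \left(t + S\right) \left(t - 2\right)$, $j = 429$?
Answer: $-60860$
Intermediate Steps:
$S = -1$ ($S = 1 \left(-1\right) + 0 \left(-1\right) = -1 + 0 = -1$)
$z{\left(t \right)} = \left(-1 + t\right) \left(-2 + t\right)$ ($z{\left(t \right)} = \left(t - 1\right) \left(t - 2\right) = \left(-1 + t\right) \left(-2 + t\right)$)
$c{\left(m \right)} = 2 + m^{2} - 4 m$ ($c{\left(m \right)} = \left(2 + m^{2} - 3 m\right) - m = 2 + m^{2} - 4 m$)
$v \left(j + c{\left(-15 \right)}\right) = - 85 \left(429 + \left(2 + \left(-15\right)^{2} - -60\right)\right) = - 85 \left(429 + \left(2 + 225 + 60\right)\right) = - 85 \left(429 + 287\right) = \left(-85\right) 716 = -60860$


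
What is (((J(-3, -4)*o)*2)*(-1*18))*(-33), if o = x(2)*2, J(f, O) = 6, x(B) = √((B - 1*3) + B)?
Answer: 14256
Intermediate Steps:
x(B) = √(-3 + 2*B) (x(B) = √((B - 3) + B) = √((-3 + B) + B) = √(-3 + 2*B))
o = 2 (o = √(-3 + 2*2)*2 = √(-3 + 4)*2 = √1*2 = 1*2 = 2)
(((J(-3, -4)*o)*2)*(-1*18))*(-33) = (((6*2)*2)*(-1*18))*(-33) = ((12*2)*(-18))*(-33) = (24*(-18))*(-33) = -432*(-33) = 14256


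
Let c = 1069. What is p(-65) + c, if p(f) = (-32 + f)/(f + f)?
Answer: 139067/130 ≈ 1069.7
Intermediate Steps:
p(f) = (-32 + f)/(2*f) (p(f) = (-32 + f)/((2*f)) = (-32 + f)*(1/(2*f)) = (-32 + f)/(2*f))
p(-65) + c = (½)*(-32 - 65)/(-65) + 1069 = (½)*(-1/65)*(-97) + 1069 = 97/130 + 1069 = 139067/130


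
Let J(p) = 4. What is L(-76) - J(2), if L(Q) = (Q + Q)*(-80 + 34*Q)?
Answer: 404924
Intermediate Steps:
L(Q) = 2*Q*(-80 + 34*Q) (L(Q) = (2*Q)*(-80 + 34*Q) = 2*Q*(-80 + 34*Q))
L(-76) - J(2) = 4*(-76)*(-40 + 17*(-76)) - 1*4 = 4*(-76)*(-40 - 1292) - 4 = 4*(-76)*(-1332) - 4 = 404928 - 4 = 404924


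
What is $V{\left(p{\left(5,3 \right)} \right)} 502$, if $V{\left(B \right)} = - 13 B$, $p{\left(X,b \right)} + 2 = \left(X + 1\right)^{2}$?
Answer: $-221884$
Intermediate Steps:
$p{\left(X,b \right)} = -2 + \left(1 + X\right)^{2}$ ($p{\left(X,b \right)} = -2 + \left(X + 1\right)^{2} = -2 + \left(1 + X\right)^{2}$)
$V{\left(p{\left(5,3 \right)} \right)} 502 = - 13 \left(-2 + \left(1 + 5\right)^{2}\right) 502 = - 13 \left(-2 + 6^{2}\right) 502 = - 13 \left(-2 + 36\right) 502 = \left(-13\right) 34 \cdot 502 = \left(-442\right) 502 = -221884$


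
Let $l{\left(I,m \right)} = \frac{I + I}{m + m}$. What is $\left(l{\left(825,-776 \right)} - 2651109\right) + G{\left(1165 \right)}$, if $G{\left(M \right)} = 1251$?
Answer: $- \frac{2056290633}{776} \approx -2.6499 \cdot 10^{6}$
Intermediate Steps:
$l{\left(I,m \right)} = \frac{I}{m}$ ($l{\left(I,m \right)} = \frac{2 I}{2 m} = 2 I \frac{1}{2 m} = \frac{I}{m}$)
$\left(l{\left(825,-776 \right)} - 2651109\right) + G{\left(1165 \right)} = \left(\frac{825}{-776} - 2651109\right) + 1251 = \left(825 \left(- \frac{1}{776}\right) - 2651109\right) + 1251 = \left(- \frac{825}{776} - 2651109\right) + 1251 = - \frac{2057261409}{776} + 1251 = - \frac{2056290633}{776}$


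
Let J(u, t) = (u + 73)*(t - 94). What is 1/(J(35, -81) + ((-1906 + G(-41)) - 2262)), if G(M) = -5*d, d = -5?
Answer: -1/23043 ≈ -4.3397e-5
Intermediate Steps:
G(M) = 25 (G(M) = -5*(-5) = 25)
J(u, t) = (-94 + t)*(73 + u) (J(u, t) = (73 + u)*(-94 + t) = (-94 + t)*(73 + u))
1/(J(35, -81) + ((-1906 + G(-41)) - 2262)) = 1/((-6862 - 94*35 + 73*(-81) - 81*35) + ((-1906 + 25) - 2262)) = 1/((-6862 - 3290 - 5913 - 2835) + (-1881 - 2262)) = 1/(-18900 - 4143) = 1/(-23043) = -1/23043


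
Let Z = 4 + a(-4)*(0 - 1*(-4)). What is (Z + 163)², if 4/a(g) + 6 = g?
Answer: 683929/25 ≈ 27357.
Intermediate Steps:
a(g) = 4/(-6 + g)
Z = 12/5 (Z = 4 + (4/(-6 - 4))*(0 - 1*(-4)) = 4 + (4/(-10))*(0 + 4) = 4 + (4*(-⅒))*4 = 4 - ⅖*4 = 4 - 8/5 = 12/5 ≈ 2.4000)
(Z + 163)² = (12/5 + 163)² = (827/5)² = 683929/25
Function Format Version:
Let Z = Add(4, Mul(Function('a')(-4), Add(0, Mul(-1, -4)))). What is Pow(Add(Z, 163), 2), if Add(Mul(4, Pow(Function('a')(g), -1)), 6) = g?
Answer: Rational(683929, 25) ≈ 27357.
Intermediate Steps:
Function('a')(g) = Mul(4, Pow(Add(-6, g), -1))
Z = Rational(12, 5) (Z = Add(4, Mul(Mul(4, Pow(Add(-6, -4), -1)), Add(0, Mul(-1, -4)))) = Add(4, Mul(Mul(4, Pow(-10, -1)), Add(0, 4))) = Add(4, Mul(Mul(4, Rational(-1, 10)), 4)) = Add(4, Mul(Rational(-2, 5), 4)) = Add(4, Rational(-8, 5)) = Rational(12, 5) ≈ 2.4000)
Pow(Add(Z, 163), 2) = Pow(Add(Rational(12, 5), 163), 2) = Pow(Rational(827, 5), 2) = Rational(683929, 25)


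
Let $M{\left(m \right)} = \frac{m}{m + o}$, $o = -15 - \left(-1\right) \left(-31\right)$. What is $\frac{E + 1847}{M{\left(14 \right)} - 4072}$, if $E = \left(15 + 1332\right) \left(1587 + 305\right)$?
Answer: $- \frac{40805936}{65159} \approx -626.25$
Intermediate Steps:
$o = -46$ ($o = -15 - 31 = -46$)
$E = 2548524$ ($E = 1347 \cdot 1892 = 2548524$)
$M{\left(m \right)} = \frac{m}{-46 + m}$ ($M{\left(m \right)} = \frac{m}{m - 46} = \frac{m}{-46 + m}$)
$\frac{E + 1847}{M{\left(14 \right)} - 4072} = \frac{2548524 + 1847}{\frac{14}{-46 + 14} - 4072} = \frac{2550371}{\frac{14}{-32} - 4072} = \frac{2550371}{14 \left(- \frac{1}{32}\right) - 4072} = \frac{2550371}{- \frac{7}{16} - 4072} = \frac{2550371}{- \frac{65159}{16}} = 2550371 \left(- \frac{16}{65159}\right) = - \frac{40805936}{65159}$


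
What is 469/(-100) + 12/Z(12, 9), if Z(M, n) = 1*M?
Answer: -369/100 ≈ -3.6900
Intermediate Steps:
Z(M, n) = M
469/(-100) + 12/Z(12, 9) = 469/(-100) + 12/12 = 469*(-1/100) + 12*(1/12) = -469/100 + 1 = -369/100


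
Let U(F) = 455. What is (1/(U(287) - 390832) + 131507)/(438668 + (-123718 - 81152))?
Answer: 25668654069/45634680923 ≈ 0.56248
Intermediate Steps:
(1/(U(287) - 390832) + 131507)/(438668 + (-123718 - 81152)) = (1/(455 - 390832) + 131507)/(438668 + (-123718 - 81152)) = (1/(-390377) + 131507)/(438668 - 204870) = (-1/390377 + 131507)/233798 = (51337308138/390377)*(1/233798) = 25668654069/45634680923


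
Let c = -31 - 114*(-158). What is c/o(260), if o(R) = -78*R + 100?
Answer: -17981/20180 ≈ -0.89103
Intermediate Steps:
c = 17981 (c = -31 + 18012 = 17981)
o(R) = 100 - 78*R
c/o(260) = 17981/(100 - 78*260) = 17981/(100 - 20280) = 17981/(-20180) = 17981*(-1/20180) = -17981/20180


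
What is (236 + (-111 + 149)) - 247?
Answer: 27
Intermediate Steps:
(236 + (-111 + 149)) - 247 = (236 + 38) - 247 = 274 - 247 = 27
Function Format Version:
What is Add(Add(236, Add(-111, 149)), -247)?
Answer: 27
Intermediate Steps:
Add(Add(236, Add(-111, 149)), -247) = Add(Add(236, 38), -247) = Add(274, -247) = 27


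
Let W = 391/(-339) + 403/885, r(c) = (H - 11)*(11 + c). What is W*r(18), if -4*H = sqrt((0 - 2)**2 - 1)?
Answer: 22268114/100005 + 1012187*sqrt(3)/200010 ≈ 231.44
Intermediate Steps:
H = -sqrt(3)/4 (H = -sqrt((0 - 2)**2 - 1)/4 = -sqrt((-2)**2 - 1)/4 = -sqrt(4 - 1)/4 = -sqrt(3)/4 ≈ -0.43301)
r(c) = (-11 - sqrt(3)/4)*(11 + c) (r(c) = (-sqrt(3)/4 - 11)*(11 + c) = (-11 - sqrt(3)/4)*(11 + c))
W = -69806/100005 (W = 391*(-1/339) + 403*(1/885) = -391/339 + 403/885 = -69806/100005 ≈ -0.69802)
W*r(18) = -69806*(-121 - 11*18 - 11*sqrt(3)/4 - 1/4*18*sqrt(3))/100005 = -69806*(-121 - 198 - 11*sqrt(3)/4 - 9*sqrt(3)/2)/100005 = -69806*(-319 - 29*sqrt(3)/4)/100005 = 22268114/100005 + 1012187*sqrt(3)/200010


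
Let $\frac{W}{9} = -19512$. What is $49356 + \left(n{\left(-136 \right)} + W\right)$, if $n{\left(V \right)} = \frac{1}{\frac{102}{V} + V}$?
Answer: $- \frac{69059848}{547} \approx -1.2625 \cdot 10^{5}$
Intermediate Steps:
$W = -175608$ ($W = 9 \left(-19512\right) = -175608$)
$n{\left(V \right)} = \frac{1}{V + \frac{102}{V}}$
$49356 + \left(n{\left(-136 \right)} + W\right) = 49356 - \left(175608 + \frac{136}{102 + \left(-136\right)^{2}}\right) = 49356 - \left(175608 + \frac{136}{102 + 18496}\right) = 49356 - \left(175608 + \frac{136}{18598}\right) = 49356 - \frac{96057580}{547} = - \frac{69059848}{547}$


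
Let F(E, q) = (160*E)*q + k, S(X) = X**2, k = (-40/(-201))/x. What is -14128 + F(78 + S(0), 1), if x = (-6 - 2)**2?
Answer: -2649979/1608 ≈ -1648.0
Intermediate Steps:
x = 64 (x = (-8)**2 = 64)
k = 5/1608 (k = -40/(-201)/64 = -40*(-1/201)*(1/64) = (40/201)*(1/64) = 5/1608 ≈ 0.0031095)
F(E, q) = 5/1608 + 160*E*q (F(E, q) = (160*E)*q + 5/1608 = 160*E*q + 5/1608 = 5/1608 + 160*E*q)
-14128 + F(78 + S(0), 1) = -14128 + (5/1608 + 160*(78 + 0**2)*1) = -14128 + (5/1608 + 160*(78 + 0)*1) = -14128 + (5/1608 + 160*78*1) = -14128 + (5/1608 + 12480) = -14128 + 20067845/1608 = -2649979/1608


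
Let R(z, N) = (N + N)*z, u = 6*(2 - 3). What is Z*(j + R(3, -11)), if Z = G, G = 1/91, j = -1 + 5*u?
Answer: -97/91 ≈ -1.0659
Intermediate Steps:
u = -6 (u = 6*(-1) = -6)
R(z, N) = 2*N*z (R(z, N) = (2*N)*z = 2*N*z)
j = -31 (j = -1 + 5*(-6) = -1 - 30 = -31)
G = 1/91 ≈ 0.010989
Z = 1/91 ≈ 0.010989
Z*(j + R(3, -11)) = (-31 + 2*(-11)*3)/91 = (-31 - 66)/91 = (1/91)*(-97) = -97/91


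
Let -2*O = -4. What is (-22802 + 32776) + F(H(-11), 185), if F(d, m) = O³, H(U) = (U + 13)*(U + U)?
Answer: 9982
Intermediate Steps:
O = 2 (O = -½*(-4) = 2)
H(U) = 2*U*(13 + U) (H(U) = (13 + U)*(2*U) = 2*U*(13 + U))
F(d, m) = 8 (F(d, m) = 2³ = 8)
(-22802 + 32776) + F(H(-11), 185) = (-22802 + 32776) + 8 = 9974 + 8 = 9982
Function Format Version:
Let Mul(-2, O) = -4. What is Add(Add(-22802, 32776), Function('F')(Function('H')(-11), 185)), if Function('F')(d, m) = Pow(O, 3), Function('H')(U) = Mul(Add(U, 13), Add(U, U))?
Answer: 9982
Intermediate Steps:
O = 2 (O = Mul(Rational(-1, 2), -4) = 2)
Function('H')(U) = Mul(2, U, Add(13, U)) (Function('H')(U) = Mul(Add(13, U), Mul(2, U)) = Mul(2, U, Add(13, U)))
Function('F')(d, m) = 8 (Function('F')(d, m) = Pow(2, 3) = 8)
Add(Add(-22802, 32776), Function('F')(Function('H')(-11), 185)) = Add(Add(-22802, 32776), 8) = Add(9974, 8) = 9982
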